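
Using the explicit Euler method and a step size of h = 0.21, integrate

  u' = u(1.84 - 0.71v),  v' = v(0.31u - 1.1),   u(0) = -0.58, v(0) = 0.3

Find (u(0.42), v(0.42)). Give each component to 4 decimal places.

-1.0534, 0.1576

Euler on (u,v): u_{n+1} = u_n + h·u', v_{n+1} = v_n + h·v'.
0.000000: (-0.580000, 0.300000); f=(-0.943660, -0.383940) → (-0.778169, 0.219373)
0.210000: (-0.778169, 0.219373); f=(-1.310627, -0.294230) → (-1.053400, 0.157584)
(u(0.42), v(0.42)) ≈ (-1.0534, 0.1576)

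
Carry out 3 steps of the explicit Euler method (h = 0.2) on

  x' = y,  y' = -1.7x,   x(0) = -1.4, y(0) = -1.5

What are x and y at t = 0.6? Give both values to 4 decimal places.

Euler on (x,y): x_{n+1} = x_n + h·x', y_{n+1} = y_n + h·y'.
0.000000: (-1.400000, -1.500000); f=(-1.500000, 2.380000) → (-1.700000, -1.024000)
0.200000: (-1.700000, -1.024000); f=(-1.024000, 2.890000) → (-1.904800, -0.446000)
0.400000: (-1.904800, -0.446000); f=(-0.446000, 3.238160) → (-1.994000, 0.201632)
(x(0.6), y(0.6)) ≈ (-1.9940, 0.2016)

-1.9940, 0.2016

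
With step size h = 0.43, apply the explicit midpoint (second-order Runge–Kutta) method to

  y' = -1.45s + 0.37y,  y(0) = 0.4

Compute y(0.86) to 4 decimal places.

Midpoint: k1 = f(s_n, y_n); k2 = f(s_n + h/2, y_n + (h/2)·k1); y_{n+1} = y_n + h·k2.
s=0.000000, y=0.400000:
  k1 = f(0.000000, 0.400000) = 0.148000
  k2 = f(0.215000, 0.431820) = -0.151977
  y ← 0.400000 + 0.43·(-0.151977) = 0.334650
s=0.430000, y=0.334650:
  k1 = f(0.430000, 0.334650) = -0.499679
  k2 = f(0.645000, 0.227219) = -0.851179
  y ← 0.334650 + 0.43·(-0.851179) = -0.031357
y(0.86) ≈ -0.0314

-0.0314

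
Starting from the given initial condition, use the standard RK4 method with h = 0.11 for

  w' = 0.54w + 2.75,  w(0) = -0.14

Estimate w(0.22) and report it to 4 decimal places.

RK4: k1 = f(s_n, w_n); k2 = f(s_n + h/2, w_n + (h/2)·k1); k3 = f(s_n + h/2, w_n + (h/2)·k2); k4 = f(s_n + h, w_n + h·k3); w_{n+1} = w_n + (h/6)·(k1 + 2k2 + 2k3 + k4).
s=0.000000, w=-0.140000:
  k1 = f(0.000000, -0.140000) = 2.674400
  k2 = f(0.055000, 0.007092) = 2.753830
  k3 = f(0.055000, 0.011461) = 2.756189
  k4 = f(0.110000, 0.163181) = 2.838118
  w ← -0.140000 + (0.11/6)·(k1 + 2k2 + 2k3 + k4) = 0.163097
s=0.110000, w=0.163097:
  k1 = f(0.110000, 0.163097) = 2.838072
  k2 = f(0.165000, 0.319191) = 2.922363
  k3 = f(0.165000, 0.323827) = 2.924866
  k4 = f(0.220000, 0.484832) = 3.011809
  w ← 0.163097 + (0.11/6)·(k1 + 2k2 + 2k3 + k4) = 0.484743
w(0.22) ≈ 0.4847

0.4847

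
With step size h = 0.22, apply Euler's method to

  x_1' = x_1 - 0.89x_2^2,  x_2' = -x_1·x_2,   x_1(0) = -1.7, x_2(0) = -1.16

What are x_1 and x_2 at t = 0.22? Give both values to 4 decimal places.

-2.3375, -1.5938

Euler on (x_1,x_2): x_1_{n+1} = x_1_n + h·x_1', x_2_{n+1} = x_2_n + h·x_2'.
0.000000: (-1.700000, -1.160000); f=(-2.897584, -1.972000) → (-2.337468, -1.593840)
(x_1(0.22), x_2(0.22)) ≈ (-2.3375, -1.5938)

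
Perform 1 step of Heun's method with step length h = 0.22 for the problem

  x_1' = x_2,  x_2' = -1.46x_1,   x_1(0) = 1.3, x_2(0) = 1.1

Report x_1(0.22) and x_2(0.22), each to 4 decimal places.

1.4961, 0.6436

Heun on (x_1,x_2): k1 = f(t_n, state_n); k2 = f(t_n + h, state_n + h·k1); state_{n+1} = state_n + (h/2)·(k1 + k2).
0.000000: (1.300000, 1.100000)
  k1 = (1.100000, -1.898000)
  predictor → (1.542000, 0.682440)
  k2 = (0.682440, -2.251320)
  → (1.496068, 0.643575)
(x_1(0.22), x_2(0.22)) ≈ (1.4961, 0.6436)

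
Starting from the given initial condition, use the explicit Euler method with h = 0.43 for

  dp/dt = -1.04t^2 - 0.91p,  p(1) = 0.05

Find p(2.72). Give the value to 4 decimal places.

-3.7197

Euler: p_{n+1} = p_n + h·f(t_n, p_n).
t=1.000000, p=0.050000: f=-1.085500 → p ← 0.050000 + 0.43·(-1.085500) = -0.416765
t=1.430000, p=-0.416765: f=-1.747440 → p ← -0.416765 + 0.43·(-1.747440) = -1.168164
t=1.860000, p=-1.168164: f=-2.534955 → p ← -1.168164 + 0.43·(-2.534955) = -2.258195
t=2.290000, p=-2.258195: f=-3.398907 → p ← -2.258195 + 0.43·(-3.398907) = -3.719725
p(2.72) ≈ -3.7197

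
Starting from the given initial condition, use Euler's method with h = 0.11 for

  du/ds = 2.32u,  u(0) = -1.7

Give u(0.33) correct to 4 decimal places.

Euler: u_{n+1} = u_n + h·f(s_n, u_n).
s=0.000000, u=-1.700000: f=-3.944000 → u ← -1.700000 + 0.11·(-3.944000) = -2.133840
s=0.110000, u=-2.133840: f=-4.950509 → u ← -2.133840 + 0.11·(-4.950509) = -2.678396
s=0.220000, u=-2.678396: f=-6.213879 → u ← -2.678396 + 0.11·(-6.213879) = -3.361923
u(0.33) ≈ -3.3619

-3.3619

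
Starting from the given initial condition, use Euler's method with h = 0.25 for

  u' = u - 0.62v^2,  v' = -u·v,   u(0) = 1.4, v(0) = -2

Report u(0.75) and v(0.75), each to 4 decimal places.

1.3033, -0.6645

Euler on (u,v): u_{n+1} = u_n + h·u', v_{n+1} = v_n + h·v'.
0.000000: (1.400000, -2.000000); f=(-1.080000, 2.800000) → (1.130000, -1.300000)
0.250000: (1.130000, -1.300000); f=(0.082200, 1.469000) → (1.150550, -0.932750)
0.500000: (1.150550, -0.932750); f=(0.611136, 1.073176) → (1.303334, -0.664456)
(u(0.75), v(0.75)) ≈ (1.3033, -0.6645)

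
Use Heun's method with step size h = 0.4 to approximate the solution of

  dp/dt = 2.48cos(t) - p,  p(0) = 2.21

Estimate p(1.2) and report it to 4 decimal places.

Heun: k1 = f(t_n, p_n); k2 = f(t_n + h, p_n + h·k1); p_{n+1} = p_n + (h/2)·(k1 + k2).
t=0.000000, p=2.210000:
  k1 = f(0.000000, 2.210000) = 0.270000
  k2 = f(0.400000, 2.318000) = -0.033769
  p ← 2.210000 + (0.4/2)·(0.270000 + (-0.033769)) = 2.257246
t=0.400000, p=2.257246:
  k1 = f(0.400000, 2.257246) = 0.026985
  k2 = f(0.800000, 2.268040) = -0.540208
  p ← 2.257246 + (0.4/2)·(0.026985 + (-0.540208)) = 2.154602
t=0.800000, p=2.154602:
  k1 = f(0.800000, 2.154602) = -0.426769
  k2 = f(1.200000, 1.983894) = -1.085247
  p ← 2.154602 + (0.4/2)·(-0.426769 + (-1.085247)) = 1.852199
p(1.2) ≈ 1.8522

1.8522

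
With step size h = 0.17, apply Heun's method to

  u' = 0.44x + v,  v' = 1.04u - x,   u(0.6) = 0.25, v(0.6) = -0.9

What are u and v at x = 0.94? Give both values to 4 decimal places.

Heun on (u,v): k1 = f(x_n, state_n); k2 = f(x_n + h, state_n + h·k1); state_{n+1} = state_n + (h/2)·(k1 + k2).
0.600000: (0.250000, -0.900000)
  k1 = (-0.636000, -0.340000)
  predictor → (0.141880, -0.957800)
  k2 = (-0.619000, -0.622445)
  → (0.143325, -0.981808)
0.770000: (0.143325, -0.981808)
  k1 = (-0.643008, -0.620942)
  predictor → (0.034014, -1.087368)
  k2 = (-0.673768, -0.904626)
  → (0.031399, -1.111481)
(u(0.94), v(0.94)) ≈ (0.0314, -1.1115)

0.0314, -1.1115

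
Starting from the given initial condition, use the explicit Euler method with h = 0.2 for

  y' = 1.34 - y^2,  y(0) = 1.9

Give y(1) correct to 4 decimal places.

Euler: y_{n+1} = y_n + h·f(t_n, y_n).
t=0.000000, y=1.900000: f=-2.270000 → y ← 1.900000 + 0.2·(-2.270000) = 1.446000
t=0.200000, y=1.446000: f=-0.750916 → y ← 1.446000 + 0.2·(-0.750916) = 1.295817
t=0.400000, y=1.295817: f=-0.339141 → y ← 1.295817 + 0.2·(-0.339141) = 1.227989
t=0.600000, y=1.227989: f=-0.167956 → y ← 1.227989 + 0.2·(-0.167956) = 1.194397
t=0.800000, y=1.194397: f=-0.086585 → y ← 1.194397 + 0.2·(-0.086585) = 1.177080
y(1) ≈ 1.1771

1.1771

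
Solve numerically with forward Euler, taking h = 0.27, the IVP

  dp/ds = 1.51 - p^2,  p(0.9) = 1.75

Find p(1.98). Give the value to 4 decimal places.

1.2323

Euler: p_{n+1} = p_n + h·f(s_n, p_n).
s=0.900000, p=1.750000: f=-1.552500 → p ← 1.750000 + 0.27·(-1.552500) = 1.330825
s=1.170000, p=1.330825: f=-0.261095 → p ← 1.330825 + 0.27·(-0.261095) = 1.260329
s=1.440000, p=1.260329: f=-0.078430 → p ← 1.260329 + 0.27·(-0.078430) = 1.239153
s=1.710000, p=1.239153: f=-0.025501 → p ← 1.239153 + 0.27·(-0.025501) = 1.232268
p(1.98) ≈ 1.2323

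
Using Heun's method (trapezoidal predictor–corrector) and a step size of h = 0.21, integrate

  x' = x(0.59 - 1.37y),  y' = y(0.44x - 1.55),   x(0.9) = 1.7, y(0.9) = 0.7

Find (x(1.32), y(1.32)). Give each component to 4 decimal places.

Heun on (x,y): k1 = f(s_n, state_n); k2 = f(s_n + h, state_n + h·k1); state_{n+1} = state_n + (h/2)·(k1 + k2).
0.900000: (1.700000, 0.700000)
  k1 = (-0.627300, -0.561400)
  predictor → (1.568267, 0.582106)
  k2 = (-0.325392, -0.500589)
  → (1.599967, 0.588491)
1.110000: (1.599967, 0.588491)
  k1 = (-0.345965, -0.497872)
  predictor → (1.527315, 0.483938)
  k2 = (-0.111486, -0.424889)
  → (1.551935, 0.491601)
(x(1.32), y(1.32)) ≈ (1.5519, 0.4916)

1.5519, 0.4916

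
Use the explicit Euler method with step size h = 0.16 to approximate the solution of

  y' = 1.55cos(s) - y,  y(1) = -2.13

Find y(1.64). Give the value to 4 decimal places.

Euler: y_{n+1} = y_n + h·f(s_n, y_n).
s=1.000000, y=-2.130000: f=2.967469 → y ← -2.130000 + 0.16·2.967469 = -1.655205
s=1.160000, y=-1.655205: f=2.274181 → y ← -1.655205 + 0.16·2.274181 = -1.291336
s=1.320000, y=-1.291336: f=1.676008 → y ← -1.291336 + 0.16·1.676008 = -1.023175
s=1.480000, y=-1.023175: f=1.163716 → y ← -1.023175 + 0.16·1.163716 = -0.836980
y(1.64) ≈ -0.8370

-0.8370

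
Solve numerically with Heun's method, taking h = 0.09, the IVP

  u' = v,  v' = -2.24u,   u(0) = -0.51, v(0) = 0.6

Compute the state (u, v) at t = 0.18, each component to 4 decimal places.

Heun on (u,v): k1 = f(t_n, state_n); k2 = f(t_n + h, state_n + h·k1); state_{n+1} = state_n + (h/2)·(k1 + k2).
0.000000: (-0.510000, 0.600000)
  k1 = (0.600000, 1.142400)
  predictor → (-0.456000, 0.702816)
  k2 = (0.702816, 1.021440)
  → (-0.451373, 0.697373)
0.090000: (-0.451373, 0.697373)
  k1 = (0.697373, 1.011076)
  predictor → (-0.388610, 0.788370)
  k2 = (0.788370, 0.870486)
  → (-0.384515, 0.782043)
(u(0.18), v(0.18)) ≈ (-0.3845, 0.7820)

-0.3845, 0.7820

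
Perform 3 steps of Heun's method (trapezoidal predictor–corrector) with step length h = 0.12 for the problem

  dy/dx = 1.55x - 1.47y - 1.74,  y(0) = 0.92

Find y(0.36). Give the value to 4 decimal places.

Heun: k1 = f(x_n, y_n); k2 = f(x_n + h, y_n + h·k1); y_{n+1} = y_n + (h/2)·(k1 + k2).
x=0.000000, y=0.920000:
  k1 = f(0.000000, 0.920000) = -3.092400
  k2 = f(0.120000, 0.548912) = -2.360901
  y ← 0.920000 + (0.12/2)·(-3.092400 + (-2.360901)) = 0.592802
x=0.120000, y=0.592802:
  k1 = f(0.120000, 0.592802) = -2.425419
  k2 = f(0.240000, 0.301752) = -1.811575
  y ← 0.592802 + (0.12/2)·(-2.425419 + (-1.811575)) = 0.338582
x=0.240000, y=0.338582:
  k1 = f(0.240000, 0.338582) = -1.865716
  k2 = f(0.360000, 0.114696) = -1.350604
  y ← 0.338582 + (0.12/2)·(-1.865716 + (-1.350604)) = 0.145603
y(0.36) ≈ 0.1456

0.1456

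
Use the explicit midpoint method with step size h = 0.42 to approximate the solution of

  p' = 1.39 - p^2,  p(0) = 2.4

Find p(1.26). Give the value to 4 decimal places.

1.5110

Midpoint: k1 = f(s_n, p_n); k2 = f(s_n + h/2, p_n + (h/2)·k1); p_{n+1} = p_n + h·k2.
s=0.000000, p=2.400000:
  k1 = f(0.000000, 2.400000) = -4.370000
  k2 = f(0.210000, 1.482300) = -0.807213
  p ← 2.400000 + 0.42·(-0.807213) = 2.060970
s=0.420000, p=2.060970:
  k1 = f(0.420000, 2.060970) = -2.857599
  k2 = f(0.630000, 1.460875) = -0.744155
  p ← 2.060970 + 0.42·(-0.744155) = 1.748425
s=0.840000, p=1.748425:
  k1 = f(0.840000, 1.748425) = -1.666992
  k2 = f(1.050000, 1.398357) = -0.565403
  p ← 1.748425 + 0.42·(-0.565403) = 1.510956
p(1.26) ≈ 1.5110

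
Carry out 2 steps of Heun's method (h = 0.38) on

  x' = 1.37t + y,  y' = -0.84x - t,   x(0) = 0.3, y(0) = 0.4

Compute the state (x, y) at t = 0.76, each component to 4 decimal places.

0.8487, -0.2230

Heun on (x,y): k1 = f(t_n, state_n); k2 = f(t_n + h, state_n + h·k1); state_{n+1} = state_n + (h/2)·(k1 + k2).
0.000000: (0.300000, 0.400000)
  k1 = (0.400000, -0.252000)
  predictor → (0.452000, 0.304240)
  k2 = (0.824840, -0.759680)
  → (0.532720, 0.207781)
0.380000: (0.532720, 0.207781)
  k1 = (0.728381, -0.827484)
  predictor → (0.809504, -0.106663)
  k2 = (0.934537, -1.439984)
  → (0.848674, -0.223038)
(x(0.76), y(0.76)) ≈ (0.8487, -0.2230)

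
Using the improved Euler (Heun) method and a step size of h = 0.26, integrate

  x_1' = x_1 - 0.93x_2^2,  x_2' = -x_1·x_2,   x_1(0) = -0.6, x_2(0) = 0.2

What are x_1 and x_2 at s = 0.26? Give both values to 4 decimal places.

-0.7888, 0.2386

Heun on (x_1,x_2): k1 = f(s_n, state_n); k2 = f(s_n + h, state_n + h·k1); state_{n+1} = state_n + (h/2)·(k1 + k2).
0.000000: (-0.600000, 0.200000)
  k1 = (-0.637200, 0.120000)
  predictor → (-0.765672, 0.231200)
  k2 = (-0.815384, 0.177023)
  → (-0.788836, 0.238613)
(x_1(0.26), x_2(0.26)) ≈ (-0.7888, 0.2386)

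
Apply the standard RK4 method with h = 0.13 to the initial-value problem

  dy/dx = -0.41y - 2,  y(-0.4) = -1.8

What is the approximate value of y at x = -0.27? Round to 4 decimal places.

RK4: k1 = f(x_n, y_n); k2 = f(x_n + h/2, y_n + (h/2)·k1); k3 = f(x_n + h/2, y_n + (h/2)·k2); k4 = f(x_n + h, y_n + h·k3); y_{n+1} = y_n + (h/6)·(k1 + 2k2 + 2k3 + k4).
x=-0.400000, y=-1.800000:
  k1 = f(-0.400000, -1.800000) = -1.262000
  k2 = f(-0.335000, -1.882030) = -1.228368
  k3 = f(-0.335000, -1.879844) = -1.229264
  k4 = f(-0.270000, -1.959804) = -1.196480
  y ← -1.800000 + (0.13/6)·(k1 + 2k2 + 2k3 + k4) = -1.959764
y(-0.27) ≈ -1.9598

-1.9598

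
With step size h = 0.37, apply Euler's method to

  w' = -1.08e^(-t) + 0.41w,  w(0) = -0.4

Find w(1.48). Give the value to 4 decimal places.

-2.0316

Euler: w_{n+1} = w_n + h·f(t_n, w_n).
t=0.000000, w=-0.400000: f=-1.244000 → w ← -0.400000 + 0.37·(-1.244000) = -0.860280
t=0.370000, w=-0.860280: f=-1.098708 → w ← -0.860280 + 0.37·(-1.098708) = -1.266802
t=0.740000, w=-1.266802: f=-1.034672 → w ← -1.266802 + 0.37·(-1.034672) = -1.649630
t=1.110000, w=-1.649630: f=-1.032272 → w ← -1.649630 + 0.37·(-1.032272) = -2.031571
w(1.48) ≈ -2.0316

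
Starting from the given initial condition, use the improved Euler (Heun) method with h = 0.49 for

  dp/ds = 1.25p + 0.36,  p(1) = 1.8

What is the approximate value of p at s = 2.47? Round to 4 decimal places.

11.8908

Heun: k1 = f(s_n, p_n); k2 = f(s_n + h, p_n + h·k1); p_{n+1} = p_n + (h/2)·(k1 + k2).
s=1.000000, p=1.800000:
  k1 = f(1.000000, 1.800000) = 2.610000
  k2 = f(1.490000, 3.078900) = 4.208625
  p ← 1.800000 + (0.49/2)·(2.610000 + 4.208625) = 3.470563
s=1.490000, p=3.470563:
  k1 = f(1.490000, 3.470563) = 4.698204
  k2 = f(1.980000, 5.772683) = 7.575854
  p ← 3.470563 + (0.49/2)·(4.698204 + 7.575854) = 6.477707
s=1.980000, p=6.477707:
  k1 = f(1.980000, 6.477707) = 8.457134
  k2 = f(2.470000, 10.621703) = 13.637129
  p ← 6.477707 + (0.49/2)·(8.457134 + 13.637129) = 11.890802
p(2.47) ≈ 11.8908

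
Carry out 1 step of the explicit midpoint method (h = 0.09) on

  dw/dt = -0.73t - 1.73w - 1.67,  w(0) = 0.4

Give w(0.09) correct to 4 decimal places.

Midpoint: k1 = f(t_n, w_n); k2 = f(t_n + h/2, w_n + (h/2)·k1); w_{n+1} = w_n + h·k2.
t=0.000000, w=0.400000:
  k1 = f(0.000000, 0.400000) = -2.362000
  k2 = f(0.045000, 0.293710) = -2.210968
  w ← 0.400000 + 0.09·(-2.210968) = 0.201013
w(0.09) ≈ 0.2010

0.2010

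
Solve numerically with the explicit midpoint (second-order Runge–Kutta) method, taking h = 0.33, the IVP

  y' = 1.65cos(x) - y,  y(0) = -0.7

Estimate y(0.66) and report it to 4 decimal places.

0.3508

Midpoint: k1 = f(x_n, y_n); k2 = f(x_n + h/2, y_n + (h/2)·k1); y_{n+1} = y_n + h·k2.
x=0.000000, y=-0.700000:
  k1 = f(0.000000, -0.700000) = 2.350000
  k2 = f(0.165000, -0.312250) = 1.939840
  y ← -0.700000 + 0.33·1.939840 = -0.059853
x=0.330000, y=-0.059853:
  k1 = f(0.330000, -0.059853) = 1.620823
  k2 = f(0.495000, 0.207583) = 1.244365
  y ← -0.059853 + 0.33·1.244365 = 0.350788
y(0.66) ≈ 0.3508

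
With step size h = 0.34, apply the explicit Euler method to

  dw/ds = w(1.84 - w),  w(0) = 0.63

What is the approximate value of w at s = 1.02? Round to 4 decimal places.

Euler: w_{n+1} = w_n + h·f(s_n, w_n).
s=0.000000, w=0.630000: f=0.762300 → w ← 0.630000 + 0.34·0.762300 = 0.889182
s=0.340000, w=0.889182: f=0.845450 → w ← 0.889182 + 0.34·0.845450 = 1.176635
s=0.680000, w=1.176635: f=0.780538 → w ← 1.176635 + 0.34·0.780538 = 1.442018
w(1.02) ≈ 1.4420

1.4420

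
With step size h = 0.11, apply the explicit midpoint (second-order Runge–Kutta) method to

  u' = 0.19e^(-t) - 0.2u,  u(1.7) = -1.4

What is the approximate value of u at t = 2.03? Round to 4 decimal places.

-1.3012

Midpoint: k1 = f(t_n, u_n); k2 = f(t_n + h/2, u_n + (h/2)·k1); u_{n+1} = u_n + h·k2.
t=1.700000, u=-1.400000:
  k1 = f(1.700000, -1.400000) = 0.314710
  k2 = f(1.755000, -1.382691) = 0.309391
  u ← -1.400000 + 0.11·0.309391 = -1.365967
t=1.810000, u=-1.365967:
  k1 = f(1.810000, -1.365967) = 0.304288
  k2 = f(1.865000, -1.349231) = 0.299277
  u ← -1.365967 + 0.11·0.299277 = -1.333047
t=1.920000, u=-1.333047:
  k1 = f(1.920000, -1.333047) = 0.294465
  k2 = f(1.975000, -1.316851) = 0.289735
  u ← -1.333047 + 0.11·0.289735 = -1.301176
u(2.03) ≈ -1.3012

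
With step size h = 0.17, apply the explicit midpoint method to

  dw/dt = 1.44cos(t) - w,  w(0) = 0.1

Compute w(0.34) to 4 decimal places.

0.4761

Midpoint: k1 = f(t_n, w_n); k2 = f(t_n + h/2, w_n + (h/2)·k1); w_{n+1} = w_n + h·k2.
t=0.000000, w=0.100000:
  k1 = f(0.000000, 0.100000) = 1.340000
  k2 = f(0.085000, 0.213900) = 1.220901
  w ← 0.100000 + 0.17·1.220901 = 0.307553
t=0.170000, w=0.307553:
  k1 = f(0.170000, 0.307553) = 1.111689
  k2 = f(0.255000, 0.402047) = 0.991388
  w ← 0.307553 + 0.17·0.991388 = 0.476089
w(0.34) ≈ 0.4761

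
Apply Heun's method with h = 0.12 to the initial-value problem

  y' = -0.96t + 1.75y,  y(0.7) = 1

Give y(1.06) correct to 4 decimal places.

Heun: k1 = f(t_n, y_n); k2 = f(t_n + h, y_n + h·k1); y_{n+1} = y_n + (h/2)·(k1 + k2).
t=0.700000, y=1.000000:
  k1 = f(0.700000, 1.000000) = 1.078000
  k2 = f(0.820000, 1.129360) = 1.189180
  y ← 1.000000 + (0.12/2)·(1.078000 + 1.189180) = 1.136031
t=0.820000, y=1.136031:
  k1 = f(0.820000, 1.136031) = 1.200854
  k2 = f(0.940000, 1.280133) = 1.337833
  y ← 1.136031 + (0.12/2)·(1.200854 + 1.337833) = 1.288352
t=0.940000, y=1.288352:
  k1 = f(0.940000, 1.288352) = 1.352216
  k2 = f(1.060000, 1.450618) = 1.520981
  y ← 1.288352 + (0.12/2)·(1.352216 + 1.520981) = 1.460744
y(1.06) ≈ 1.4607

1.4607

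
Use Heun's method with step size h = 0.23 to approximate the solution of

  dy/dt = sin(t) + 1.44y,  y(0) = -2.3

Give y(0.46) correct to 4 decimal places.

-4.2963

Heun: k1 = f(t_n, y_n); k2 = f(t_n + h, y_n + h·k1); y_{n+1} = y_n + (h/2)·(k1 + k2).
t=0.000000, y=-2.300000:
  k1 = f(0.000000, -2.300000) = -3.312000
  k2 = f(0.230000, -3.061760) = -4.180957
  y ← -2.300000 + (0.23/2)·(-3.312000 + (-4.180957)) = -3.161690
t=0.230000, y=-3.161690:
  k1 = f(0.230000, -3.161690) = -4.324856
  k2 = f(0.460000, -4.156407) = -5.541278
  y ← -3.161690 + (0.23/2)·(-4.324856 + (-5.541278)) = -4.296295
y(0.46) ≈ -4.2963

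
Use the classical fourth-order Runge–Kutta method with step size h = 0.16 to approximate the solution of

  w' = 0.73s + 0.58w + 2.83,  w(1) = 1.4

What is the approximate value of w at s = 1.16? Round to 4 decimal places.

RK4: k1 = f(s_n, w_n); k2 = f(s_n + h/2, w_n + (h/2)·k1); k3 = f(s_n + h/2, w_n + (h/2)·k2); k4 = f(s_n + h, w_n + h·k3); w_{n+1} = w_n + (h/6)·(k1 + 2k2 + 2k3 + k4).
s=1.000000, w=1.400000:
  k1 = f(1.000000, 1.400000) = 4.372000
  k2 = f(1.080000, 1.749760) = 4.633261
  k3 = f(1.080000, 1.770661) = 4.645383
  k4 = f(1.160000, 2.143261) = 4.919892
  w ← 1.400000 + (0.16/6)·(k1 + 2k2 + 2k3 + k4) = 2.142645
w(1.16) ≈ 2.1426

2.1426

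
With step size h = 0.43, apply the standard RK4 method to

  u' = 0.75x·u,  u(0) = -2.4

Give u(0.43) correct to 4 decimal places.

-2.5723

RK4: k1 = f(x_n, u_n); k2 = f(x_n + h/2, u_n + (h/2)·k1); k3 = f(x_n + h/2, u_n + (h/2)·k2); k4 = f(x_n + h, u_n + h·k3); u_{n+1} = u_n + (h/6)·(k1 + 2k2 + 2k3 + k4).
x=0.000000, u=-2.400000:
  k1 = f(0.000000, -2.400000) = 0.000000
  k2 = f(0.215000, -2.400000) = -0.387000
  k3 = f(0.215000, -2.483205) = -0.400417
  k4 = f(0.430000, -2.572179) = -0.829528
  u ← -2.400000 + (0.43/6)·(k1 + 2k2 + 2k3 + k4) = -2.572313
u(0.43) ≈ -2.5723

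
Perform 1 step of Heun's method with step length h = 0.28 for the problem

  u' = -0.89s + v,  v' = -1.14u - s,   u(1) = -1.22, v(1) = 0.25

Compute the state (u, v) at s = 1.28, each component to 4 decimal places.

-1.4188, 0.3488

Heun on (u,v): k1 = f(s_n, state_n); k2 = f(s_n + h, state_n + h·k1); state_{n+1} = state_n + (h/2)·(k1 + k2).
1.000000: (-1.220000, 0.250000)
  k1 = (-0.640000, 0.390800)
  predictor → (-1.399200, 0.359424)
  k2 = (-0.779776, 0.315088)
  → (-1.418769, 0.348824)
(u(1.28), v(1.28)) ≈ (-1.4188, 0.3488)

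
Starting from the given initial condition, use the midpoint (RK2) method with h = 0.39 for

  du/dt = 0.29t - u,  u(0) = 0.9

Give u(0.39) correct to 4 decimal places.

Midpoint: k1 = f(t_n, u_n); k2 = f(t_n + h/2, u_n + (h/2)·k1); u_{n+1} = u_n + h·k2.
t=0.000000, u=0.900000:
  k1 = f(0.000000, 0.900000) = -0.900000
  k2 = f(0.195000, 0.724500) = -0.667950
  u ← 0.900000 + 0.39·(-0.667950) = 0.639499
u(0.39) ≈ 0.6395

0.6395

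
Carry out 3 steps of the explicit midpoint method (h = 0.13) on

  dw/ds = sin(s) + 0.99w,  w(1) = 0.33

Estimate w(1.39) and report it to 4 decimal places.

0.9213

Midpoint: k1 = f(s_n, w_n); k2 = f(s_n + h/2, w_n + (h/2)·k1); w_{n+1} = w_n + h·k2.
s=1.000000, w=0.330000:
  k1 = f(1.000000, 0.330000) = 1.168171
  k2 = f(1.065000, 0.405931) = 1.276661
  w ← 0.330000 + 0.13·1.276661 = 0.495966
s=1.130000, w=0.495966:
  k1 = f(1.130000, 0.495966) = 1.395418
  k2 = f(1.195000, 0.586668) = 1.511017
  w ← 0.495966 + 0.13·1.511017 = 0.692398
s=1.260000, w=0.692398:
  k1 = f(1.260000, 0.692398) = 1.637564
  k2 = f(1.325000, 0.798840) = 1.760795
  w ← 0.692398 + 0.13·1.760795 = 0.921301
w(1.39) ≈ 0.9213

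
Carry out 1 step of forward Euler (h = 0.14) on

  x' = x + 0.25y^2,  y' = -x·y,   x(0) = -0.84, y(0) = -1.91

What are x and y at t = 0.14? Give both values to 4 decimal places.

Euler on (x,y): x_{n+1} = x_n + h·x', y_{n+1} = y_n + h·y'.
0.000000: (-0.840000, -1.910000); f=(0.072025, -1.604400) → (-0.829916, -2.134616)
(x(0.14), y(0.14)) ≈ (-0.8299, -2.1346)

-0.8299, -2.1346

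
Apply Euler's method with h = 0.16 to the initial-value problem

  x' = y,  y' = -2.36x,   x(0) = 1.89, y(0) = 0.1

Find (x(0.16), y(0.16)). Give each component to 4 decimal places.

Euler on (x,y): x_{n+1} = x_n + h·x', y_{n+1} = y_n + h·y'.
0.000000: (1.890000, 0.100000); f=(0.100000, -4.460400) → (1.906000, -0.613664)
(x(0.16), y(0.16)) ≈ (1.9060, -0.6137)

1.9060, -0.6137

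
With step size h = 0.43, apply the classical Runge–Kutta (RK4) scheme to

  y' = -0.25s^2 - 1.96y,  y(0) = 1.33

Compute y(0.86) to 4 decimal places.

0.2133

RK4: k1 = f(s_n, y_n); k2 = f(s_n + h/2, y_n + (h/2)·k1); k3 = f(s_n + h/2, y_n + (h/2)·k2); k4 = f(s_n + h, y_n + h·k3); y_{n+1} = y_n + (h/6)·(k1 + 2k2 + 2k3 + k4).
s=0.000000, y=1.330000:
  k1 = f(0.000000, 1.330000) = -2.606800
  k2 = f(0.215000, 0.769538) = -1.519851
  k3 = f(0.215000, 1.003232) = -1.977891
  k4 = f(0.430000, 0.479507) = -0.986058
  y ← 1.330000 + (0.43/6)·(k1 + 2k2 + 2k3 + k4) = 0.571169
s=0.430000, y=0.571169:
  k1 = f(0.430000, 0.571169) = -1.165716
  k2 = f(0.645000, 0.320540) = -0.732264
  k3 = f(0.645000, 0.413732) = -0.914921
  k4 = f(0.860000, 0.177753) = -0.533296
  y ← 0.571169 + (0.43/6)·(k1 + 2k2 + 2k3 + k4) = 0.213310
y(0.86) ≈ 0.2133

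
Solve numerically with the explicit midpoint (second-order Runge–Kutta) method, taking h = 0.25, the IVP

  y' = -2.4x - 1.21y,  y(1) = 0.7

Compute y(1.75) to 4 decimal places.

-1.4031

Midpoint: k1 = f(x_n, y_n); k2 = f(x_n + h/2, y_n + (h/2)·k1); y_{n+1} = y_n + h·k2.
x=1.000000, y=0.700000:
  k1 = f(1.000000, 0.700000) = -3.247000
  k2 = f(1.125000, 0.294125) = -3.055891
  y ← 0.700000 + 0.25·(-3.055891) = -0.063973
x=1.250000, y=-0.063973:
  k1 = f(1.250000, -0.063973) = -2.922593
  k2 = f(1.375000, -0.429297) = -2.780551
  y ← -0.063973 + 0.25·(-2.780551) = -0.759110
x=1.500000, y=-0.759110:
  k1 = f(1.500000, -0.759110) = -2.681476
  k2 = f(1.625000, -1.094295) = -2.575903
  y ← -0.759110 + 0.25·(-2.575903) = -1.403086
y(1.75) ≈ -1.4031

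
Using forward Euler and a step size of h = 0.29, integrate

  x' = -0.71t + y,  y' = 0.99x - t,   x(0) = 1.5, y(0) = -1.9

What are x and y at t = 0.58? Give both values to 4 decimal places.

0.4632, -1.2810

Euler on (x,y): x_{n+1} = x_n + h·x', y_{n+1} = y_n + h·y'.
0.000000: (1.500000, -1.900000); f=(-1.900000, 1.485000) → (0.949000, -1.469350)
0.290000: (0.949000, -1.469350); f=(-1.675250, 0.649510) → (0.463178, -1.280992)
(x(0.58), y(0.58)) ≈ (0.4632, -1.2810)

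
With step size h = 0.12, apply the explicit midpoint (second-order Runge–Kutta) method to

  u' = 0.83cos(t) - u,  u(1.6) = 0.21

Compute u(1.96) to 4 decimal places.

Midpoint: k1 = f(t_n, u_n); k2 = f(t_n + h/2, u_n + (h/2)·k1); u_{n+1} = u_n + h·k2.
t=1.600000, u=0.210000:
  k1 = f(1.600000, 0.210000) = -0.234236
  k2 = f(1.660000, 0.195946) = -0.269887
  u ← 0.210000 + 0.12·(-0.269887) = 0.177614
t=1.720000, u=0.177614:
  k1 = f(1.720000, 0.177614) = -0.300994
  k2 = f(1.780000, 0.159554) = -0.331929
  u ← 0.177614 + 0.12·(-0.331929) = 0.137782
t=1.840000, u=0.137782:
  k1 = f(1.840000, 0.137782) = -0.358532
  k2 = f(1.900000, 0.116270) = -0.384600
  u ← 0.137782 + 0.12·(-0.384600) = 0.091630
u(1.96) ≈ 0.0916

0.0916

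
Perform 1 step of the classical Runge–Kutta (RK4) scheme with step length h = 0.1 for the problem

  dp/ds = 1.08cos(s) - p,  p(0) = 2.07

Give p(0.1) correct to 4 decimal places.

1.9756

RK4: k1 = f(s_n, p_n); k2 = f(s_n + h/2, p_n + (h/2)·k1); k3 = f(s_n + h/2, p_n + (h/2)·k2); k4 = f(s_n + h, p_n + h·k3); p_{n+1} = p_n + (h/6)·(k1 + 2k2 + 2k3 + k4).
s=0.000000, p=2.070000:
  k1 = f(0.000000, 2.070000) = -0.990000
  k2 = f(0.050000, 2.020500) = -0.941850
  k3 = f(0.050000, 2.022908) = -0.944257
  k4 = f(0.100000, 1.975574) = -0.900970
  p ← 2.070000 + (0.1/6)·(k1 + 2k2 + 2k3 + k4) = 1.975614
p(0.1) ≈ 1.9756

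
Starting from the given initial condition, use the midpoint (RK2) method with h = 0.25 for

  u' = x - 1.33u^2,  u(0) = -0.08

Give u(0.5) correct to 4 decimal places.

Midpoint: k1 = f(x_n, u_n); k2 = f(x_n + h/2, u_n + (h/2)·k1); u_{n+1} = u_n + h·k2.
x=0.000000, u=-0.080000:
  k1 = f(0.000000, -0.080000) = -0.008512
  k2 = f(0.125000, -0.081064) = 0.116260
  u ← -0.080000 + 0.25·0.116260 = -0.050935
x=0.250000, u=-0.050935:
  k1 = f(0.250000, -0.050935) = 0.246549
  k2 = f(0.375000, -0.020116) = 0.374462
  u ← -0.050935 + 0.25·0.374462 = 0.042680
u(0.5) ≈ 0.0427

0.0427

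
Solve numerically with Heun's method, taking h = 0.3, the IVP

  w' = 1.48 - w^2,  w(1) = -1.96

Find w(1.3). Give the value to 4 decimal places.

-3.1604

Heun: k1 = f(t_n, w_n); k2 = f(t_n + h, w_n + h·k1); w_{n+1} = w_n + (h/2)·(k1 + k2).
t=1.000000, w=-1.960000:
  k1 = f(1.000000, -1.960000) = -2.361600
  k2 = f(1.300000, -2.668480) = -5.640786
  w ← -1.960000 + (0.3/2)·(-2.361600 + (-5.640786)) = -3.160358
w(1.3) ≈ -3.1604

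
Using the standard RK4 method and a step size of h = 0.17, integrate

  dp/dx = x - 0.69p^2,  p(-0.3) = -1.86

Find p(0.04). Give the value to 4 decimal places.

-3.4083

RK4: k1 = f(x_n, p_n); k2 = f(x_n + h/2, p_n + (h/2)·k1); k3 = f(x_n + h/2, p_n + (h/2)·k2); k4 = f(x_n + h, p_n + h·k3); p_{n+1} = p_n + (h/6)·(k1 + 2k2 + 2k3 + k4).
x=-0.300000, p=-1.860000:
  k1 = f(-0.300000, -1.860000) = -2.687124
  k2 = f(-0.215000, -2.088406) = -3.224392
  k3 = f(-0.215000, -2.134073) = -3.357446
  k4 = f(-0.130000, -2.430766) = -4.206949
  p ← -1.860000 + (0.17/6)·(k1 + 2k2 + 2k3 + k4) = -2.428303
x=-0.130000, p=-2.428303:
  k1 = f(-0.130000, -2.428303) = -4.198692
  k2 = f(-0.045000, -2.785192) = -5.397532
  k3 = f(-0.045000, -2.887093) = -5.796361
  k4 = f(0.040000, -3.413684) = -8.000736
  p ← -2.428303 + (0.17/6)·(k1 + 2k2 + 2k3 + k4) = -3.408274
p(0.04) ≈ -3.4083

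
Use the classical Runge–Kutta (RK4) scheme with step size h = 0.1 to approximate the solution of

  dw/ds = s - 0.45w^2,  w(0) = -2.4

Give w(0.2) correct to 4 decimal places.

-3.0373

RK4: k1 = f(s_n, w_n); k2 = f(s_n + h/2, w_n + (h/2)·k1); k3 = f(s_n + h/2, w_n + (h/2)·k2); k4 = f(s_n + h, w_n + h·k3); w_{n+1} = w_n + (h/6)·(k1 + 2k2 + 2k3 + k4).
s=0.000000, w=-2.400000:
  k1 = f(0.000000, -2.400000) = -2.592000
  k2 = f(0.050000, -2.529600) = -2.829494
  k3 = f(0.050000, -2.541475) = -2.856592
  k4 = f(0.100000, -2.685659) = -3.145744
  w ← -2.400000 + (0.1/6)·(k1 + 2k2 + 2k3 + k4) = -2.685165
s=0.100000, w=-2.685165:
  k1 = f(0.100000, -2.685165) = -3.144551
  k2 = f(0.150000, -2.842393) = -3.485639
  k3 = f(0.150000, -2.859447) = -3.529397
  k4 = f(0.200000, -3.038105) = -3.953537
  w ← -2.685165 + (0.1/6)·(k1 + 2k2 + 2k3 + k4) = -3.037301
w(0.2) ≈ -3.0373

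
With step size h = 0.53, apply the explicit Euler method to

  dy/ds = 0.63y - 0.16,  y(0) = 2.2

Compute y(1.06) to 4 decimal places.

3.7165

Euler: y_{n+1} = y_n + h·f(s_n, y_n).
s=0.000000, y=2.200000: f=1.226000 → y ← 2.200000 + 0.53·1.226000 = 2.849780
s=0.530000, y=2.849780: f=1.635361 → y ← 2.849780 + 0.53·1.635361 = 3.716522
y(1.06) ≈ 3.7165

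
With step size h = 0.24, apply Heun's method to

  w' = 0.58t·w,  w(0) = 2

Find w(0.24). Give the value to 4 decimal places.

Heun: k1 = f(t_n, w_n); k2 = f(t_n + h, w_n + h·k1); w_{n+1} = w_n + (h/2)·(k1 + k2).
t=0.000000, w=2.000000:
  k1 = f(0.000000, 2.000000) = 0.000000
  k2 = f(0.240000, 2.000000) = 0.278400
  w ← 2.000000 + (0.24/2)·(0.000000 + 0.278400) = 2.033408
w(0.24) ≈ 2.0334

2.0334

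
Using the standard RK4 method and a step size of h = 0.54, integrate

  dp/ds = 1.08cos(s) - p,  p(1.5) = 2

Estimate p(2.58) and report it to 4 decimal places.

RK4: k1 = f(s_n, p_n); k2 = f(s_n + h/2, p_n + (h/2)·k1); k3 = f(s_n + h/2, p_n + (h/2)·k2); k4 = f(s_n + h, p_n + h·k3); p_{n+1} = p_n + (h/6)·(k1 + 2k2 + 2k3 + k4).
s=1.500000, p=2.000000:
  k1 = f(1.500000, 2.000000) = -1.923604
  k2 = f(1.770000, 1.480627) = -1.694347
  k3 = f(1.770000, 1.542526) = -1.756246
  k4 = f(2.040000, 1.051627) = -1.539977
  p ← 2.000000 + (0.54/6)·(k1 + 2k2 + 2k3 + k4) = 1.067171
s=2.040000, p=1.067171:
  k1 = f(2.040000, 1.067171) = -1.555521
  k2 = f(2.310000, 0.647180) = -1.374776
  k3 = f(2.310000, 0.695981) = -1.423577
  k4 = f(2.580000, 0.298439) = -1.212560
  p ← 1.067171 + (0.54/6)·(k1 + 2k2 + 2k3 + k4) = 0.314340
p(2.58) ≈ 0.3143

0.3143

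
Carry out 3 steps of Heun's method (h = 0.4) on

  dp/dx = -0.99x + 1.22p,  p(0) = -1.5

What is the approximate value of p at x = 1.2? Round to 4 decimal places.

-7.3476

Heun: k1 = f(x_n, p_n); k2 = f(x_n + h, p_n + h·k1); p_{n+1} = p_n + (h/2)·(k1 + k2).
x=0.000000, p=-1.500000:
  k1 = f(0.000000, -1.500000) = -1.830000
  k2 = f(0.400000, -2.232000) = -3.119040
  p ← -1.500000 + (0.4/2)·(-1.830000 + (-3.119040)) = -2.489808
x=0.400000, p=-2.489808:
  k1 = f(0.400000, -2.489808) = -3.433566
  k2 = f(0.800000, -3.863234) = -5.505146
  p ← -2.489808 + (0.4/2)·(-3.433566 + (-5.505146)) = -4.277550
x=0.800000, p=-4.277550:
  k1 = f(0.800000, -4.277550) = -6.010611
  k2 = f(1.200000, -6.681795) = -9.339790
  p ← -4.277550 + (0.4/2)·(-6.010611 + (-9.339790)) = -7.347631
p(1.2) ≈ -7.3476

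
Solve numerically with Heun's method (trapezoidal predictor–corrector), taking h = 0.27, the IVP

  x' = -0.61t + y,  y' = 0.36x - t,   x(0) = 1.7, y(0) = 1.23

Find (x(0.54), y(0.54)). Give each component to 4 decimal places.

Heun on (x,y): k1 = f(t_n, state_n); k2 = f(t_n + h, state_n + h·k1); state_{n+1} = state_n + (h/2)·(k1 + k2).
0.000000: (1.700000, 1.230000)
  k1 = (1.230000, 0.612000)
  predictor → (2.032100, 1.395240)
  k2 = (1.230540, 0.461556)
  → (2.032173, 1.374930)
0.270000: (2.032173, 1.374930)
  k1 = (1.210230, 0.461582)
  predictor → (2.358935, 1.499557)
  k2 = (1.170157, 0.309217)
  → (2.353525, 1.478988)
(x(0.54), y(0.54)) ≈ (2.3535, 1.4790)

2.3535, 1.4790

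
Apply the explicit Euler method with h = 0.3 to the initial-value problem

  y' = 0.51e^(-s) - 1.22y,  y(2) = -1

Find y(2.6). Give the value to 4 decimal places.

Euler: y_{n+1} = y_n + h·f(s_n, y_n).
s=2.000000, y=-1.000000: f=1.289021 → y ← -1.000000 + 0.3·1.289021 = -0.613294
s=2.300000, y=-0.613294: f=0.799350 → y ← -0.613294 + 0.3·0.799350 = -0.373489
y(2.6) ≈ -0.3735

-0.3735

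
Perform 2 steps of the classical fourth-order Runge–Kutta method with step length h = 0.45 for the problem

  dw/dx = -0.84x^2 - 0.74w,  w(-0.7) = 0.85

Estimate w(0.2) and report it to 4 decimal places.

RK4: k1 = f(x_n, w_n); k2 = f(x_n + h/2, w_n + (h/2)·k1); k3 = f(x_n + h/2, w_n + (h/2)·k2); k4 = f(x_n + h, w_n + h·k3); w_{n+1} = w_n + (h/6)·(k1 + 2k2 + 2k3 + k4).
x=-0.700000, w=0.850000:
  k1 = f(-0.700000, 0.850000) = -1.040600
  k2 = f(-0.475000, 0.615865) = -0.645265
  k3 = f(-0.475000, 0.704815) = -0.711088
  k4 = f(-0.250000, 0.530010) = -0.444708
  w ← 0.850000 + (0.45/6)·(k1 + 2k2 + 2k3 + k4) = 0.535149
x=-0.250000, w=0.535149:
  k1 = f(-0.250000, 0.535149) = -0.448510
  k2 = f(-0.025000, 0.434234) = -0.321858
  k3 = f(-0.025000, 0.462731) = -0.342946
  k4 = f(0.200000, 0.380823) = -0.315409
  w ← 0.535149 + (0.45/6)·(k1 + 2k2 + 2k3 + k4) = 0.378134
w(0.2) ≈ 0.3781

0.3781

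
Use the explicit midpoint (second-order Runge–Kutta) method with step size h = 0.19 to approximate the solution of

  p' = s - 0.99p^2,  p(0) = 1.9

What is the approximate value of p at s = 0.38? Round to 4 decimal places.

Midpoint: k1 = f(s_n, p_n); k2 = f(s_n + h/2, p_n + (h/2)·k1); p_{n+1} = p_n + h·k2.
s=0.000000, p=1.900000:
  k1 = f(0.000000, 1.900000) = -3.573900
  k2 = f(0.095000, 1.560480) = -2.315745
  p ← 1.900000 + 0.19·(-2.315745) = 1.460008
s=0.190000, p=1.460008:
  k1 = f(0.190000, 1.460008) = -1.920308
  k2 = f(0.285000, 1.277579) = -1.330886
  p ← 1.460008 + 0.19·(-1.330886) = 1.207140
p(0.38) ≈ 1.2071

1.2071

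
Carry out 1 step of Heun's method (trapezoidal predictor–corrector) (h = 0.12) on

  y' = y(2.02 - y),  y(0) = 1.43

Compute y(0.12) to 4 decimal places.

Heun: k1 = f(x_n, y_n); k2 = f(x_n + h, y_n + h·k1); y_{n+1} = y_n + (h/2)·(k1 + k2).
x=0.000000, y=1.430000:
  k1 = f(0.000000, 1.430000) = 0.843700
  k2 = f(0.120000, 1.531244) = 0.748405
  y ← 1.430000 + (0.12/2)·(0.843700 + 0.748405) = 1.525526
y(0.12) ≈ 1.5255

1.5255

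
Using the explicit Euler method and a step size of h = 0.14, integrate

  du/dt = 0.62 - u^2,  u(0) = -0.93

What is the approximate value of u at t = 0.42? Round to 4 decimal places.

-1.0630

Euler: u_{n+1} = u_n + h·f(t_n, u_n).
t=0.000000, u=-0.930000: f=-0.244900 → u ← -0.930000 + 0.14·(-0.244900) = -0.964286
t=0.140000, u=-0.964286: f=-0.309847 → u ← -0.964286 + 0.14·(-0.309847) = -1.007665
t=0.280000, u=-1.007665: f=-0.395388 → u ← -1.007665 + 0.14·(-0.395388) = -1.063019
u(0.42) ≈ -1.0630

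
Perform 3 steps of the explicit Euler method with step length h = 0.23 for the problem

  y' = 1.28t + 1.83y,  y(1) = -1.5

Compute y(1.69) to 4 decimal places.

-2.7644

Euler: y_{n+1} = y_n + h·f(t_n, y_n).
t=1.000000, y=-1.500000: f=-1.465000 → y ← -1.500000 + 0.23·(-1.465000) = -1.836950
t=1.230000, y=-1.836950: f=-1.787219 → y ← -1.836950 + 0.23·(-1.787219) = -2.248010
t=1.460000, y=-2.248010: f=-2.245059 → y ← -2.248010 + 0.23·(-2.245059) = -2.764374
y(1.69) ≈ -2.7644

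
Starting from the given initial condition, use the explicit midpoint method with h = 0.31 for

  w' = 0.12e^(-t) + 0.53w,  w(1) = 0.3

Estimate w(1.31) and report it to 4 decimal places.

Midpoint: k1 = f(t_n, w_n); k2 = f(t_n + h/2, w_n + (h/2)·k1); w_{n+1} = w_n + h·k2.
t=1.000000, w=0.300000:
  k1 = f(1.000000, 0.300000) = 0.203146
  k2 = f(1.155000, 0.331488) = 0.213495
  w ← 0.300000 + 0.31·0.213495 = 0.366184
w(1.31) ≈ 0.3662

0.3662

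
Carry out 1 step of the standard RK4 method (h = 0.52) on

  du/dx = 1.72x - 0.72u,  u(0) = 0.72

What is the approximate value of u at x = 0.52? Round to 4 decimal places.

0.7014

RK4: k1 = f(x_n, u_n); k2 = f(x_n + h/2, u_n + (h/2)·k1); k3 = f(x_n + h/2, u_n + (h/2)·k2); k4 = f(x_n + h, u_n + h·k3); u_{n+1} = u_n + (h/6)·(k1 + 2k2 + 2k3 + k4).
x=0.000000, u=0.720000:
  k1 = f(0.000000, 0.720000) = -0.518400
  k2 = f(0.260000, 0.585216) = 0.025844
  k3 = f(0.260000, 0.726720) = -0.076038
  k4 = f(0.520000, 0.680460) = 0.404469
  u ← 0.720000 + (0.52/6)·(k1 + 2k2 + 2k3 + k4) = 0.701426
u(0.52) ≈ 0.7014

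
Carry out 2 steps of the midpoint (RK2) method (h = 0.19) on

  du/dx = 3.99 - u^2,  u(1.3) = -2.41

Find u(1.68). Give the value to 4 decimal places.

Midpoint: k1 = f(x_n, u_n); k2 = f(x_n + h/2, u_n + (h/2)·k1); u_{n+1} = u_n + h·k2.
x=1.300000, u=-2.410000:
  k1 = f(1.300000, -2.410000) = -1.818100
  k2 = f(1.395000, -2.582720) = -2.680440
  u ← -2.410000 + 0.19·(-2.680440) = -2.919284
x=1.490000, u=-2.919284:
  k1 = f(1.490000, -2.919284) = -4.532217
  k2 = f(1.585000, -3.349844) = -7.231456
  u ← -2.919284 + 0.19·(-7.231456) = -4.293260
u(1.68) ≈ -4.2933

-4.2933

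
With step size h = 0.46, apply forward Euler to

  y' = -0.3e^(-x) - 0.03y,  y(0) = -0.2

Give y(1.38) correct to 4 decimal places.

-0.4670

Euler: y_{n+1} = y_n + h·f(x_n, y_n).
x=0.000000, y=-0.200000: f=-0.294000 → y ← -0.200000 + 0.46·(-0.294000) = -0.335240
x=0.460000, y=-0.335240: f=-0.179328 → y ← -0.335240 + 0.46·(-0.179328) = -0.417731
x=0.920000, y=-0.417731: f=-0.107024 → y ← -0.417731 + 0.46·(-0.107024) = -0.466962
y(1.38) ≈ -0.4670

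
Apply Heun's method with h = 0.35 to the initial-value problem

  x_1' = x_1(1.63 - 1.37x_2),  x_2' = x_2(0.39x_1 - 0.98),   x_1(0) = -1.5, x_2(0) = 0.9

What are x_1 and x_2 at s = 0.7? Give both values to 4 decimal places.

-2.8194, 0.3011

Heun on (x_1,x_2): k1 = f(s_n, state_n); k2 = f(s_n + h, state_n + h·k1); state_{n+1} = state_n + (h/2)·(k1 + k2).
0.000000: (-1.500000, 0.900000)
  k1 = (-0.595500, -1.408500)
  predictor → (-1.708425, 0.407025)
  k2 = (-1.832074, -0.670079)
  → (-1.924825, 0.536249)
0.350000: (-1.924825, 0.536249)
  k1 = (-1.723372, -0.928076)
  predictor → (-2.528006, 0.211422)
  k2 = (-3.388417, -0.415639)
  → (-2.819388, 0.301098)
(x_1(0.7), x_2(0.7)) ≈ (-2.8194, 0.3011)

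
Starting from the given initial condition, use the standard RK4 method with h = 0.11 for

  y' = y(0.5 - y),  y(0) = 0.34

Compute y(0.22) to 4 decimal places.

0.3517

RK4: k1 = f(s_n, y_n); k2 = f(s_n + h/2, y_n + (h/2)·k1); k3 = f(s_n + h/2, y_n + (h/2)·k2); k4 = f(s_n + h, y_n + h·k3); y_{n+1} = y_n + (h/6)·(k1 + 2k2 + 2k3 + k4).
s=0.000000, y=0.340000:
  k1 = f(0.000000, 0.340000) = 0.054400
  k2 = f(0.055000, 0.342992) = 0.053852
  k3 = f(0.055000, 0.342962) = 0.053858
  k4 = f(0.110000, 0.345924) = 0.053299
  y ← 0.340000 + (0.11/6)·(k1 + 2k2 + 2k3 + k4) = 0.345924
s=0.110000, y=0.345924:
  k1 = f(0.110000, 0.345924) = 0.053299
  k2 = f(0.165000, 0.348855) = 0.052728
  k3 = f(0.165000, 0.348824) = 0.052734
  k4 = f(0.220000, 0.351725) = 0.052152
  y ← 0.345924 + (0.11/6)·(k1 + 2k2 + 2k3 + k4) = 0.351724
y(0.22) ≈ 0.3517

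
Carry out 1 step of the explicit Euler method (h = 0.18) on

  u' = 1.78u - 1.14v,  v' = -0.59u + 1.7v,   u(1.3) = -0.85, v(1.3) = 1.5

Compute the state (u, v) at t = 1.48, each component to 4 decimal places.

-1.4301, 2.0493

Euler on (u,v): u_{n+1} = u_n + h·u', v_{n+1} = v_n + h·v'.
1.300000: (-0.850000, 1.500000); f=(-3.223000, 3.051500) → (-1.430140, 2.049270)
(u(1.48), v(1.48)) ≈ (-1.4301, 2.0493)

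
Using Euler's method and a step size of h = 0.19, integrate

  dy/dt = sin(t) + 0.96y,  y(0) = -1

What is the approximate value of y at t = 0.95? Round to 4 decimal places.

Euler: y_{n+1} = y_n + h·f(t_n, y_n).
t=0.000000, y=-1.000000: f=-0.960000 → y ← -1.000000 + 0.19·(-0.960000) = -1.182400
t=0.190000, y=-1.182400: f=-0.946245 → y ← -1.182400 + 0.19·(-0.946245) = -1.362187
t=0.380000, y=-1.362187: f=-0.936779 → y ← -1.362187 + 0.19·(-0.936779) = -1.540175
t=0.570000, y=-1.540175: f=-0.938935 → y ← -1.540175 + 0.19·(-0.938935) = -1.718572
t=0.760000, y=-1.718572: f=-0.960908 → y ← -1.718572 + 0.19·(-0.960908) = -1.901145
y(0.95) ≈ -1.9011

-1.9011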